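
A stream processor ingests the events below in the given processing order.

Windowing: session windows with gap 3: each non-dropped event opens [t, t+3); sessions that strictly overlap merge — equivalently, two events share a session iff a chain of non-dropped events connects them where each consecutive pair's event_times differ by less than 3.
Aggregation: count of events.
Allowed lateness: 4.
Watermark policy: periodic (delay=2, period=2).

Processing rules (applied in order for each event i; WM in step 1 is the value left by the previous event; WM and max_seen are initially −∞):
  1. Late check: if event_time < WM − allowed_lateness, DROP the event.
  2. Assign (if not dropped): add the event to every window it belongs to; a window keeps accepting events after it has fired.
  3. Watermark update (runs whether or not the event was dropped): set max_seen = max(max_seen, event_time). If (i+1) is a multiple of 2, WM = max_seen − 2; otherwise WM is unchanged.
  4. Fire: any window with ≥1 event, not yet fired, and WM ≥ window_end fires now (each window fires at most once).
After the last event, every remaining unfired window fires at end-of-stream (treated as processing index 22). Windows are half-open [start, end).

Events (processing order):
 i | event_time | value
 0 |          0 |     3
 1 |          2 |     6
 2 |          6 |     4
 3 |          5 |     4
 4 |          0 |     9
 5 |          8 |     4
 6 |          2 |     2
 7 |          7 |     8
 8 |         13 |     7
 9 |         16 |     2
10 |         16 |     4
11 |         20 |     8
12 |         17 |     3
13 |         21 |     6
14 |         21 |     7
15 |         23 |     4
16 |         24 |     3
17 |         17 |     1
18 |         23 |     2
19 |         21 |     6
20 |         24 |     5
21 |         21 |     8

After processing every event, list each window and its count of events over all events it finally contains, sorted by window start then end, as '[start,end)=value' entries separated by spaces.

[0,5)=4 [5,11)=4 [13,16)=1 [16,20)=4 [20,27)=9

i=0 t=0 v=3: → [0,3); WM=−∞
i=1 t=2 v=6: → [0,5); WM=0
i=2 t=6 v=4: → [6,9); WM=0
i=3 t=5 v=4: → [5,9); WM=4
i=4 t=0 v=9: → [0,5); WM=4
i=5 t=8 v=4: → [5,11); WM=6
i=6 t=2 v=2: → [0,5); WM=6
i=7 t=7 v=8: → [5,11); WM=6
i=8 t=13 v=7: → [13,16); WM=6
i=9 t=16 v=2: → [16,19); WM=14
i=10 t=16 v=4: → [16,19); WM=14
i=11 t=20 v=8: → [20,23); WM=18
i=12 t=17 v=3: → [16,20); WM=18
i=13 t=21 v=6: → [20,24); WM=19
i=14 t=21 v=7: → [20,24); WM=19
i=15 t=23 v=4: → [20,26); WM=21
i=16 t=24 v=3: → [20,27); WM=21
i=17 t=17 v=1: → [16,20); WM=22
i=18 t=23 v=2: → [20,27); WM=22
i=19 t=21 v=6: → [20,27); WM=22
i=20 t=24 v=5: → [20,27); WM=22
i=21 t=21 v=8: → [20,27); WM=22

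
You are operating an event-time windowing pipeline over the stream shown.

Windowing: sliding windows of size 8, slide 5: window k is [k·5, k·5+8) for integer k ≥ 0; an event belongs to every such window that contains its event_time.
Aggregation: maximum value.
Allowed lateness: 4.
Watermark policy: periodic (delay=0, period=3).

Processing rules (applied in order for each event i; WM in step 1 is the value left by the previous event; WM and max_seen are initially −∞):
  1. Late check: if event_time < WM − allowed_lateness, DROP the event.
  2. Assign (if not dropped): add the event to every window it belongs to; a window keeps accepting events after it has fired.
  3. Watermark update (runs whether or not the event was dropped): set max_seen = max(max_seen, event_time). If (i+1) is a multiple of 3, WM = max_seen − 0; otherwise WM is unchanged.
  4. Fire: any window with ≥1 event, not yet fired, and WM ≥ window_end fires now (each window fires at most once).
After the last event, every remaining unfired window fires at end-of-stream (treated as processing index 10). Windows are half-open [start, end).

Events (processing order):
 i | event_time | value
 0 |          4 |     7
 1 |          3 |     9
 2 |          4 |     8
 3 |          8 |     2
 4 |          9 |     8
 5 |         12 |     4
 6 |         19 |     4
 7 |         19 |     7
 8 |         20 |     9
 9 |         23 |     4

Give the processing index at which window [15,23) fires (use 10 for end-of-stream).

i=0 t=4 v=7: → [0,8); WM=−∞
i=1 t=3 v=9: → [0,8); WM=−∞
i=2 t=4 v=8: → [0,8); WM=4
i=3 t=8 v=2: → [5,13); WM=4
i=4 t=9 v=8: → [5,13); WM=4
i=5 t=12 v=4: → [10,18),[5,13); WM=12; [0,8) fires=9
i=6 t=19 v=4: → [15,23); WM=12
i=7 t=19 v=7: → [15,23); WM=12
i=8 t=20 v=9: → [20,28),[15,23); WM=20; [5,13) fires=8 [10,18) fires=4
i=9 t=23 v=4: → [20,28); WM=20

10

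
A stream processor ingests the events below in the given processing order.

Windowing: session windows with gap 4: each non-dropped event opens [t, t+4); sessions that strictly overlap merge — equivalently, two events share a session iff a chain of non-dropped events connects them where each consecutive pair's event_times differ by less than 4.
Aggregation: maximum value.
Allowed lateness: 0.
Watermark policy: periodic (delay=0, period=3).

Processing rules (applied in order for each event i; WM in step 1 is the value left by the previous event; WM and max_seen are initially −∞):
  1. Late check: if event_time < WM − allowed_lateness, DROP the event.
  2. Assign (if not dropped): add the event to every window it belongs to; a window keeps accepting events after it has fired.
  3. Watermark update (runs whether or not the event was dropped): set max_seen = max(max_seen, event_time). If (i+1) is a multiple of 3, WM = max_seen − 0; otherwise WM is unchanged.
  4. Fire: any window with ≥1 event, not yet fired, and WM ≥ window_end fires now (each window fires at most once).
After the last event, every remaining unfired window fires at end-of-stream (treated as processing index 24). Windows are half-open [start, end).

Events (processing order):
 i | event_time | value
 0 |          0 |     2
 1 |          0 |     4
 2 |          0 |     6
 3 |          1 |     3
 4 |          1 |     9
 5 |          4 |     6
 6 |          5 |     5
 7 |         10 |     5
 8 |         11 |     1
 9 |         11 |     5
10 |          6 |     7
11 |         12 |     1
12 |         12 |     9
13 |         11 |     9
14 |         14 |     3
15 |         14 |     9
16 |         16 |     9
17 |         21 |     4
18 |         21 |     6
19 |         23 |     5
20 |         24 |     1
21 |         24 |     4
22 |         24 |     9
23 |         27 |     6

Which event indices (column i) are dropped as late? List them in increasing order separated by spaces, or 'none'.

10 13

i=0 t=0 v=2: → [0,4); WM=−∞
i=1 t=0 v=4: → [0,4); WM=−∞
i=2 t=0 v=6: → [0,4); WM=0
i=3 t=1 v=3: → [0,5); WM=0
i=4 t=1 v=9: → [0,5); WM=0
i=5 t=4 v=6: → [0,8); WM=4
i=6 t=5 v=5: → [0,9); WM=4
i=7 t=10 v=5: → [10,14); WM=4
i=8 t=11 v=1: → [10,15); WM=11
i=9 t=11 v=5: → [10,15); WM=11
i=10 t=6 v=7: DROP (t<11-0); WM=11
i=11 t=12 v=1: → [10,16); WM=12
i=12 t=12 v=9: → [10,16); WM=12
i=13 t=11 v=9: DROP (t<12-0); WM=12
i=14 t=14 v=3: → [10,18); WM=14
i=15 t=14 v=9: → [10,18); WM=14
i=16 t=16 v=9: → [10,20); WM=14
i=17 t=21 v=4: → [21,25); WM=21
i=18 t=21 v=6: → [21,25); WM=21
i=19 t=23 v=5: → [21,27); WM=21
i=20 t=24 v=1: → [21,28); WM=24
i=21 t=24 v=4: → [21,28); WM=24
i=22 t=24 v=9: → [21,28); WM=24
i=23 t=27 v=6: → [21,31); WM=27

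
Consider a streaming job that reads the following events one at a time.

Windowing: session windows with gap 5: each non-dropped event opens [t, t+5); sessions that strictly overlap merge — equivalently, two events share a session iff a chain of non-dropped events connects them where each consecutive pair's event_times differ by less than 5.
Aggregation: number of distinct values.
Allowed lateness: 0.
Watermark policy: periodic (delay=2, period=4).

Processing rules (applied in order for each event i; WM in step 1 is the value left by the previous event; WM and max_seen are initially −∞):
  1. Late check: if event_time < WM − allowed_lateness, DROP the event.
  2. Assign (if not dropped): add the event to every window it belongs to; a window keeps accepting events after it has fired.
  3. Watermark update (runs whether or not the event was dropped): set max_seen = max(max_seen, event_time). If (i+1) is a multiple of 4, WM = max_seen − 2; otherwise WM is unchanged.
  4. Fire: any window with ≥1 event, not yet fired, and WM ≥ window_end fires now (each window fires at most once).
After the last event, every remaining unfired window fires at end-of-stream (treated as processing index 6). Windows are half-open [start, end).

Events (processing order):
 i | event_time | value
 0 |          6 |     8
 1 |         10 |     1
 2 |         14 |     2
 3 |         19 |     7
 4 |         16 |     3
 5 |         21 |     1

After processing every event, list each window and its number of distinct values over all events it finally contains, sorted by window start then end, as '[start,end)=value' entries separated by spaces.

[6,19)=3 [19,26)=2

i=0 t=6 v=8: → [6,11); WM=−∞
i=1 t=10 v=1: → [6,15); WM=−∞
i=2 t=14 v=2: → [6,19); WM=−∞
i=3 t=19 v=7: → [19,24); WM=17
i=4 t=16 v=3: DROP (t<17-0); WM=17
i=5 t=21 v=1: → [19,26); WM=17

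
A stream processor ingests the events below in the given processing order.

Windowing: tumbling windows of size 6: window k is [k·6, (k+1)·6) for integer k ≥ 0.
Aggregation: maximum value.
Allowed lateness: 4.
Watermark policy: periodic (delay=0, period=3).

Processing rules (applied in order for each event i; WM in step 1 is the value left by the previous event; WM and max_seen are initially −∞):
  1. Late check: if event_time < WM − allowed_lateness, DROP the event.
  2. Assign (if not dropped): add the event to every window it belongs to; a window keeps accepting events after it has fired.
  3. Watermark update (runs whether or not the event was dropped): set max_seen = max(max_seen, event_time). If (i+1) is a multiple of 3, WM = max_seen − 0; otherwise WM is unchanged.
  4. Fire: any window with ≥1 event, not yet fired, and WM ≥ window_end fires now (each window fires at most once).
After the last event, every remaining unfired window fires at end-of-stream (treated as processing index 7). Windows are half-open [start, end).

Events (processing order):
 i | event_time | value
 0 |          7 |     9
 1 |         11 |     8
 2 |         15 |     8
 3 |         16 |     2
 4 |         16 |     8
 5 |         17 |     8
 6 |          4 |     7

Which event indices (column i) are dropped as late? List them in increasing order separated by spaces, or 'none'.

6

i=0 t=7 v=9: → [6,12); WM=−∞
i=1 t=11 v=8: → [6,12); WM=−∞
i=2 t=15 v=8: → [12,18); WM=15; [6,12) fires=9
i=3 t=16 v=2: → [12,18); WM=15
i=4 t=16 v=8: → [12,18); WM=15
i=5 t=17 v=8: → [12,18); WM=17
i=6 t=4 v=7: DROP (t<17-4); WM=17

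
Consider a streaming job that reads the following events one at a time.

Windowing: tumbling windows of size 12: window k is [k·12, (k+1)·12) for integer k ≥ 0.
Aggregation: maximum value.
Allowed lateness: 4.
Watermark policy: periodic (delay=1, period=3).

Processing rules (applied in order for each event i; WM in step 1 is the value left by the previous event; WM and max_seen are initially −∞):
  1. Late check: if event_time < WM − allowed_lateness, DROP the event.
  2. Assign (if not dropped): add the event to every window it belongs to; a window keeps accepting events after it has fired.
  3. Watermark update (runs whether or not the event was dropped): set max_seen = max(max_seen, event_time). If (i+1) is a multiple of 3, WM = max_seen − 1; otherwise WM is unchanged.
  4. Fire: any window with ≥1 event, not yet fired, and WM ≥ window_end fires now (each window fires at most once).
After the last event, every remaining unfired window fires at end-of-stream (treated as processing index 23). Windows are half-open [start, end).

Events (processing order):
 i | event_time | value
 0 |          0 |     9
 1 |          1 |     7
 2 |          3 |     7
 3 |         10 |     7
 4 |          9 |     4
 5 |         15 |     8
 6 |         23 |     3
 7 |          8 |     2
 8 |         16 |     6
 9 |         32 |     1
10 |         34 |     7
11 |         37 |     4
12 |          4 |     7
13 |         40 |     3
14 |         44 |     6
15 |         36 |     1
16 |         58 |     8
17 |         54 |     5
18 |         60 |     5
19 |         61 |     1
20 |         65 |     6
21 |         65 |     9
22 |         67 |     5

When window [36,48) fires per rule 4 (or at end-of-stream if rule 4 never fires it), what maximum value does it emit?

6

i=0 t=0 v=9: → [0,12); WM=−∞
i=1 t=1 v=7: → [0,12); WM=−∞
i=2 t=3 v=7: → [0,12); WM=2
i=3 t=10 v=7: → [0,12); WM=2
i=4 t=9 v=4: → [0,12); WM=2
i=5 t=15 v=8: → [12,24); WM=14; [0,12) fires=9
i=6 t=23 v=3: → [12,24); WM=14
i=7 t=8 v=2: DROP (t<14-4); WM=14
i=8 t=16 v=6: → [12,24); WM=22
i=9 t=32 v=1: → [24,36); WM=22
i=10 t=34 v=7: → [24,36); WM=22
i=11 t=37 v=4: → [36,48); WM=36; [12,24) fires=8 [24,36) fires=7
i=12 t=4 v=7: DROP (t<36-4); WM=36
i=13 t=40 v=3: → [36,48); WM=36
i=14 t=44 v=6: → [36,48); WM=43
i=15 t=36 v=1: DROP (t<43-4); WM=43
i=16 t=58 v=8: → [48,60); WM=43
i=17 t=54 v=5: → [48,60); WM=57; [36,48) fires=6
i=18 t=60 v=5: → [60,72); WM=57
i=19 t=61 v=1: → [60,72); WM=57
i=20 t=65 v=6: → [60,72); WM=64; [48,60) fires=8
i=21 t=65 v=9: → [60,72); WM=64
i=22 t=67 v=5: → [60,72); WM=64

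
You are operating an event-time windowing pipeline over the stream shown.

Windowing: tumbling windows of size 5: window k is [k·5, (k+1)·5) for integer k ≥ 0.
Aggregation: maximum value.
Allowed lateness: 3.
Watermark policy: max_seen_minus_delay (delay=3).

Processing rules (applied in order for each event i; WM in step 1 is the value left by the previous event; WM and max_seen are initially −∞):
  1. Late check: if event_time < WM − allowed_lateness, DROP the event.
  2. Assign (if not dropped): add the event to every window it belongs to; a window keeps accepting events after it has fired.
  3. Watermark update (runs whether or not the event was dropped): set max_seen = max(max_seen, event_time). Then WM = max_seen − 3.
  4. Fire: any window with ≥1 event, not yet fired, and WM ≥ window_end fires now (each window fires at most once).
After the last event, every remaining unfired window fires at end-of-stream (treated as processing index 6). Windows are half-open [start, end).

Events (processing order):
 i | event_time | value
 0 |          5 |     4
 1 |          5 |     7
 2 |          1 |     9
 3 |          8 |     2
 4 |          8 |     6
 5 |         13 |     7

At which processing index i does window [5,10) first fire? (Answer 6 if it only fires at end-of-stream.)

i=0 t=5 v=4: → [5,10); WM=2
i=1 t=5 v=7: → [5,10); WM=2
i=2 t=1 v=9: → [0,5); WM=2
i=3 t=8 v=2: → [5,10); WM=5; [0,5) fires=9
i=4 t=8 v=6: → [5,10); WM=5
i=5 t=13 v=7: → [10,15); WM=10; [5,10) fires=7

5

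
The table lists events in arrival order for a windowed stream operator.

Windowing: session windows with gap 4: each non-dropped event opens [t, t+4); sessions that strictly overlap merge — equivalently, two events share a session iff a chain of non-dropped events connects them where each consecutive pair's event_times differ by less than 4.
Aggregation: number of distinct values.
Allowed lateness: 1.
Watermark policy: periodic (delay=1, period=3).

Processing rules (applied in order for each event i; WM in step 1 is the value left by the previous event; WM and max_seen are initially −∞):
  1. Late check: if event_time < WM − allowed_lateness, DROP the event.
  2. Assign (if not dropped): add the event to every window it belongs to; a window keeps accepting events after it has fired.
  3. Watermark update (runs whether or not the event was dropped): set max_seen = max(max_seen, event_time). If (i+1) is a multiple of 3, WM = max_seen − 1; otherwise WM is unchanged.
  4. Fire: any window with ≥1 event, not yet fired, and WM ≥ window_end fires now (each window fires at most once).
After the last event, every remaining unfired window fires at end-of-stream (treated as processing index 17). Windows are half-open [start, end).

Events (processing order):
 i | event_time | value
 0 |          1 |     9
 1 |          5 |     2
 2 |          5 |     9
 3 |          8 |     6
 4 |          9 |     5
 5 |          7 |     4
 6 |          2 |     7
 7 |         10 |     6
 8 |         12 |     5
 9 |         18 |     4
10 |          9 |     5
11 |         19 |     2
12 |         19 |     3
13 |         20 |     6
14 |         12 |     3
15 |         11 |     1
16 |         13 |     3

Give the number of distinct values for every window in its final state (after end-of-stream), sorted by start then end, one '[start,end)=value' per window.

[1,5)=1 [5,16)=5 [18,24)=4

i=0 t=1 v=9: → [1,5); WM=−∞
i=1 t=5 v=2: → [5,9); WM=−∞
i=2 t=5 v=9: → [5,9); WM=4
i=3 t=8 v=6: → [5,12); WM=4
i=4 t=9 v=5: → [5,13); WM=4
i=5 t=7 v=4: → [5,13); WM=8
i=6 t=2 v=7: DROP (t<8-1); WM=8
i=7 t=10 v=6: → [5,14); WM=8
i=8 t=12 v=5: → [5,16); WM=11
i=9 t=18 v=4: → [18,22); WM=11
i=10 t=9 v=5: DROP (t<11-1); WM=11
i=11 t=19 v=2: → [18,23); WM=18
i=12 t=19 v=3: → [18,23); WM=18
i=13 t=20 v=6: → [18,24); WM=18
i=14 t=12 v=3: DROP (t<18-1); WM=19
i=15 t=11 v=1: DROP (t<19-1); WM=19
i=16 t=13 v=3: DROP (t<19-1); WM=19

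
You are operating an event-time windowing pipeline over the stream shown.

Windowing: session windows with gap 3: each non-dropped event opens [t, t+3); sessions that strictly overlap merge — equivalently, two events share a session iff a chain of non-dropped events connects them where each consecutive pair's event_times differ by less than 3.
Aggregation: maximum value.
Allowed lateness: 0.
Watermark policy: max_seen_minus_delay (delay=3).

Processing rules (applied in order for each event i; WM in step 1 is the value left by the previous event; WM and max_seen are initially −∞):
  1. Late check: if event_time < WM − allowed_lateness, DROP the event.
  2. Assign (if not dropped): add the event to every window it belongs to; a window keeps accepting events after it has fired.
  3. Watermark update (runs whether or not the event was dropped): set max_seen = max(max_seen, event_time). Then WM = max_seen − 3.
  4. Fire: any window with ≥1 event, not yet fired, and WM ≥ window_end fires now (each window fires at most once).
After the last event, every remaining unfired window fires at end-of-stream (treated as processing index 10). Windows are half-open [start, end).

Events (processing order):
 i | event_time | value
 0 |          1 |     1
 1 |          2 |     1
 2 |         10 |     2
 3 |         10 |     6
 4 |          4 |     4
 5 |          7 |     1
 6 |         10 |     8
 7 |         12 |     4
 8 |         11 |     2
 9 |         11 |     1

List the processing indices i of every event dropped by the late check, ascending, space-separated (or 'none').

4

i=0 t=1 v=1: → [1,4); WM=-2
i=1 t=2 v=1: → [1,5); WM=-1
i=2 t=10 v=2: → [10,13); WM=7
i=3 t=10 v=6: → [10,13); WM=7
i=4 t=4 v=4: DROP (t<7-0); WM=7
i=5 t=7 v=1: → [7,10); WM=7
i=6 t=10 v=8: → [10,13); WM=7
i=7 t=12 v=4: → [10,15); WM=9
i=8 t=11 v=2: → [10,15); WM=9
i=9 t=11 v=1: → [10,15); WM=9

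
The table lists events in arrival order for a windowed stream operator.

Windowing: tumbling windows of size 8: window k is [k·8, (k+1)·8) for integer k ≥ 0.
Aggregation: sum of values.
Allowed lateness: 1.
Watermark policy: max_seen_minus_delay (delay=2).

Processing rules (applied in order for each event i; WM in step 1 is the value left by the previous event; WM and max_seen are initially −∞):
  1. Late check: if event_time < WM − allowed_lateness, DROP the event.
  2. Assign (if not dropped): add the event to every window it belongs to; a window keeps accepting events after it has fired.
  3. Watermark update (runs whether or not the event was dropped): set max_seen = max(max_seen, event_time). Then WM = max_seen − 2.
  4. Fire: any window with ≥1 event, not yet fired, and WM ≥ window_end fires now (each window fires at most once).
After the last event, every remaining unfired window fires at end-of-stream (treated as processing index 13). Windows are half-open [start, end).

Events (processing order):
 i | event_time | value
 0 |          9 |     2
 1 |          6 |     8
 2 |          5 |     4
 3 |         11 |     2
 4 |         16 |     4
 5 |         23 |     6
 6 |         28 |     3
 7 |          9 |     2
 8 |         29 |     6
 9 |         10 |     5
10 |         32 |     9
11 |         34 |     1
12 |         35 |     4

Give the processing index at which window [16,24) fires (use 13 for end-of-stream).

i=0 t=9 v=2: → [8,16); WM=7
i=1 t=6 v=8: → [0,8); WM=7
i=2 t=5 v=4: DROP (t<7-1); WM=7
i=3 t=11 v=2: → [8,16); WM=9; [0,8) fires=8
i=4 t=16 v=4: → [16,24); WM=14
i=5 t=23 v=6: → [16,24); WM=21; [8,16) fires=4
i=6 t=28 v=3: → [24,32); WM=26; [16,24) fires=10
i=7 t=9 v=2: DROP (t<26-1); WM=26
i=8 t=29 v=6: → [24,32); WM=27
i=9 t=10 v=5: DROP (t<27-1); WM=27
i=10 t=32 v=9: → [32,40); WM=30
i=11 t=34 v=1: → [32,40); WM=32; [24,32) fires=9
i=12 t=35 v=4: → [32,40); WM=33

6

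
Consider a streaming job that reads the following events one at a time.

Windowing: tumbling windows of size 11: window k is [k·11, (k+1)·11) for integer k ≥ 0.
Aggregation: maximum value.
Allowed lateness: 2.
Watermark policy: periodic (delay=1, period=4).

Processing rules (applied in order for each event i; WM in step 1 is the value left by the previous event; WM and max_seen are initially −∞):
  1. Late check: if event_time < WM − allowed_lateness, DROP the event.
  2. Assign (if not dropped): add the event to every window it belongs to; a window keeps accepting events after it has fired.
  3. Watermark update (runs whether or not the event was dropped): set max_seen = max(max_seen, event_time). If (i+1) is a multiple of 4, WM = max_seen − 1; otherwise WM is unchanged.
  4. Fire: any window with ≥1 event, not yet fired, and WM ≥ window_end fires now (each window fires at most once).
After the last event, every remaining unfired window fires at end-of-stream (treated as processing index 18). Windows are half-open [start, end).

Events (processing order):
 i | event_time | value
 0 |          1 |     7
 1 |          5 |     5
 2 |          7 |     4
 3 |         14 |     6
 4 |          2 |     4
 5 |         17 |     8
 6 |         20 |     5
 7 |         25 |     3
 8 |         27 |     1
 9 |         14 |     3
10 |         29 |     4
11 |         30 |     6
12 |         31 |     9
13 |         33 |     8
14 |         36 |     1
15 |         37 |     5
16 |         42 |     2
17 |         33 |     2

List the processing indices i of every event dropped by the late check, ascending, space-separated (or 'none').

i=0 t=1 v=7: → [0,11); WM=−∞
i=1 t=5 v=5: → [0,11); WM=−∞
i=2 t=7 v=4: → [0,11); WM=−∞
i=3 t=14 v=6: → [11,22); WM=13; [0,11) fires=7
i=4 t=2 v=4: DROP (t<13-2); WM=13
i=5 t=17 v=8: → [11,22); WM=13
i=6 t=20 v=5: → [11,22); WM=13
i=7 t=25 v=3: → [22,33); WM=24; [11,22) fires=8
i=8 t=27 v=1: → [22,33); WM=24
i=9 t=14 v=3: DROP (t<24-2); WM=24
i=10 t=29 v=4: → [22,33); WM=24
i=11 t=30 v=6: → [22,33); WM=29
i=12 t=31 v=9: → [22,33); WM=29
i=13 t=33 v=8: → [33,44); WM=29
i=14 t=36 v=1: → [33,44); WM=29
i=15 t=37 v=5: → [33,44); WM=36; [22,33) fires=9
i=16 t=42 v=2: → [33,44); WM=36
i=17 t=33 v=2: DROP (t<36-2); WM=36

4 9 17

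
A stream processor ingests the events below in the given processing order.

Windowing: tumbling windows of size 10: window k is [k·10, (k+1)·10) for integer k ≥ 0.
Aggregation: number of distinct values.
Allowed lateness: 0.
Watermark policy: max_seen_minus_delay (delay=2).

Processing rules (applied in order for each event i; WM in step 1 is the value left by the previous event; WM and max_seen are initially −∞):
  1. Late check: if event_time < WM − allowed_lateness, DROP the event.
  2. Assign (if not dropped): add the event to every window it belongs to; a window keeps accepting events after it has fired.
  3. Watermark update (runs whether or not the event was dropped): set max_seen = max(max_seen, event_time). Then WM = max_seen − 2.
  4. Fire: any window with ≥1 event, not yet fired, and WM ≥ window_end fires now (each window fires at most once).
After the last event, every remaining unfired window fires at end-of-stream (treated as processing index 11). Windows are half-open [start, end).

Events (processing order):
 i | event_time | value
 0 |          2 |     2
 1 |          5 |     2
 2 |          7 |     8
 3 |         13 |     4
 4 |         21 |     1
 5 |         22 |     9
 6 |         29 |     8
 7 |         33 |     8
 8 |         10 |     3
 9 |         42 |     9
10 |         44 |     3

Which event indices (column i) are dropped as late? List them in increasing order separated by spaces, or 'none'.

i=0 t=2 v=2: → [0,10); WM=0
i=1 t=5 v=2: → [0,10); WM=3
i=2 t=7 v=8: → [0,10); WM=5
i=3 t=13 v=4: → [10,20); WM=11; [0,10) fires=2
i=4 t=21 v=1: → [20,30); WM=19
i=5 t=22 v=9: → [20,30); WM=20; [10,20) fires=1
i=6 t=29 v=8: → [20,30); WM=27
i=7 t=33 v=8: → [30,40); WM=31; [20,30) fires=3
i=8 t=10 v=3: DROP (t<31-0); WM=31
i=9 t=42 v=9: → [40,50); WM=40; [30,40) fires=1
i=10 t=44 v=3: → [40,50); WM=42

8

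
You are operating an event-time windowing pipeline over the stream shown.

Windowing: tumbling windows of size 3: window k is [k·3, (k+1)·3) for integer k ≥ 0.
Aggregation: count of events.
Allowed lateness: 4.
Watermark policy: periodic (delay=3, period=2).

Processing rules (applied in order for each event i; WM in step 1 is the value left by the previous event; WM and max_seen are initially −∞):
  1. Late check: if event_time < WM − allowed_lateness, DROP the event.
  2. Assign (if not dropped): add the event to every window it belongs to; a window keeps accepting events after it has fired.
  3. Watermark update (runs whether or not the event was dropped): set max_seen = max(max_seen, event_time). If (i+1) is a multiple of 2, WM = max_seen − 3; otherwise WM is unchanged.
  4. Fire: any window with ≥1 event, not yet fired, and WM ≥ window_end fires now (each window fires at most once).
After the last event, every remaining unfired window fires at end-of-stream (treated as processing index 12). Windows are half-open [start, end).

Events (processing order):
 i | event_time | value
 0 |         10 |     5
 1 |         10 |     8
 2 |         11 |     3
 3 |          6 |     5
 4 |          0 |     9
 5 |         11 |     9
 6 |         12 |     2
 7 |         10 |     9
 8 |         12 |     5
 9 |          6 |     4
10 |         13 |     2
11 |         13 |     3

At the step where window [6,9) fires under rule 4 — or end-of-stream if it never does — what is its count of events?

i=0 t=10 v=5: → [9,12); WM=−∞
i=1 t=10 v=8: → [9,12); WM=7
i=2 t=11 v=3: → [9,12); WM=7
i=3 t=6 v=5: → [6,9); WM=8
i=4 t=0 v=9: DROP (t<8-4); WM=8
i=5 t=11 v=9: → [9,12); WM=8
i=6 t=12 v=2: → [12,15); WM=8
i=7 t=10 v=9: → [9,12); WM=9; [6,9) fires=1
i=8 t=12 v=5: → [12,15); WM=9
i=9 t=6 v=4: → [6,9); WM=9
i=10 t=13 v=2: → [12,15); WM=9
i=11 t=13 v=3: → [12,15); WM=10

1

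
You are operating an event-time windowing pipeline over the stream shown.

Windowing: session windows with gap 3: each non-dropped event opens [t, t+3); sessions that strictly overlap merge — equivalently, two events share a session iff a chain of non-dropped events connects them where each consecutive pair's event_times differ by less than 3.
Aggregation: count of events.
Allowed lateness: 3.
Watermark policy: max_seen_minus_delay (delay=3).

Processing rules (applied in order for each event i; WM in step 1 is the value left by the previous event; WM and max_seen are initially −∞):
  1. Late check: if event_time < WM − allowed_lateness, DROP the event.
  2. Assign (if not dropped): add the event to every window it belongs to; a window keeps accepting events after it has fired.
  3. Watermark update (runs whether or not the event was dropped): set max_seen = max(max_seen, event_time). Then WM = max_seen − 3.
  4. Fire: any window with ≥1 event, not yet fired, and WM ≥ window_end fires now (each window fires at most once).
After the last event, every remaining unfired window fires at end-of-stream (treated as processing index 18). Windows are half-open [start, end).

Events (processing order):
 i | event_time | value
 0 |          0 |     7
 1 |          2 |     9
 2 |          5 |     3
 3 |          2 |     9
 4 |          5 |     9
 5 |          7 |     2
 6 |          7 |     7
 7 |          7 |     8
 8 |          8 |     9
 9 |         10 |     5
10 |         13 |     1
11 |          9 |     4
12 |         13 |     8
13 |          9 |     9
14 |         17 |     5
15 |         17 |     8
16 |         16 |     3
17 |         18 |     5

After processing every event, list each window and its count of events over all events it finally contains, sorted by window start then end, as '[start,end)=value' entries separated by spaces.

[0,5)=3 [5,13)=9 [13,16)=2 [16,21)=4

i=0 t=0 v=7: → [0,3); WM=-3
i=1 t=2 v=9: → [0,5); WM=-1
i=2 t=5 v=3: → [5,8); WM=2
i=3 t=2 v=9: → [0,5); WM=2
i=4 t=5 v=9: → [5,8); WM=2
i=5 t=7 v=2: → [5,10); WM=4
i=6 t=7 v=7: → [5,10); WM=4
i=7 t=7 v=8: → [5,10); WM=4
i=8 t=8 v=9: → [5,11); WM=5
i=9 t=10 v=5: → [5,13); WM=7
i=10 t=13 v=1: → [13,16); WM=10
i=11 t=9 v=4: → [5,13); WM=10
i=12 t=13 v=8: → [13,16); WM=10
i=13 t=9 v=9: → [5,13); WM=10
i=14 t=17 v=5: → [17,20); WM=14
i=15 t=17 v=8: → [17,20); WM=14
i=16 t=16 v=3: → [16,20); WM=14
i=17 t=18 v=5: → [16,21); WM=15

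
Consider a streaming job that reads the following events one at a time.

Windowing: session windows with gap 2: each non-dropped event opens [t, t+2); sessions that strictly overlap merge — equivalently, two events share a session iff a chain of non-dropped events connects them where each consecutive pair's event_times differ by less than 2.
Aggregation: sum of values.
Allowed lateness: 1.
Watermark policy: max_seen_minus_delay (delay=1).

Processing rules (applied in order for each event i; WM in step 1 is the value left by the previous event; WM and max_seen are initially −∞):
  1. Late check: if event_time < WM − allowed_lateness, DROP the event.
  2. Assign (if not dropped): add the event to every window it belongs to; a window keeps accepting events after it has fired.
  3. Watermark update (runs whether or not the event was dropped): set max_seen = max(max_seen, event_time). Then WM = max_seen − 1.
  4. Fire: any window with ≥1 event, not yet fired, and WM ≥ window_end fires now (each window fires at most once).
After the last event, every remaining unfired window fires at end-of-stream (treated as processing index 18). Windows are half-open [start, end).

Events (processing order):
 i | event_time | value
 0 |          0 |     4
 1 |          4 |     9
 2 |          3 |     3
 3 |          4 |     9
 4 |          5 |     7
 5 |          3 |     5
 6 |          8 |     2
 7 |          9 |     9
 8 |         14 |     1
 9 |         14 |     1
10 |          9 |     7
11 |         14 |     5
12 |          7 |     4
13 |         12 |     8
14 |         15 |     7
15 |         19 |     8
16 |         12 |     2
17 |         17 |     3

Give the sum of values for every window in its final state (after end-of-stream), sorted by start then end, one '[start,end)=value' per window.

[0,2)=4 [3,7)=33 [8,11)=11 [12,14)=8 [14,17)=14 [17,19)=3 [19,21)=8

i=0 t=0 v=4: → [0,2); WM=-1
i=1 t=4 v=9: → [4,6); WM=3
i=2 t=3 v=3: → [3,6); WM=3
i=3 t=4 v=9: → [3,6); WM=3
i=4 t=5 v=7: → [3,7); WM=4
i=5 t=3 v=5: → [3,7); WM=4
i=6 t=8 v=2: → [8,10); WM=7
i=7 t=9 v=9: → [8,11); WM=8
i=8 t=14 v=1: → [14,16); WM=13
i=9 t=14 v=1: → [14,16); WM=13
i=10 t=9 v=7: DROP (t<13-1); WM=13
i=11 t=14 v=5: → [14,16); WM=13
i=12 t=7 v=4: DROP (t<13-1); WM=13
i=13 t=12 v=8: → [12,14); WM=13
i=14 t=15 v=7: → [14,17); WM=14
i=15 t=19 v=8: → [19,21); WM=18
i=16 t=12 v=2: DROP (t<18-1); WM=18
i=17 t=17 v=3: → [17,19); WM=18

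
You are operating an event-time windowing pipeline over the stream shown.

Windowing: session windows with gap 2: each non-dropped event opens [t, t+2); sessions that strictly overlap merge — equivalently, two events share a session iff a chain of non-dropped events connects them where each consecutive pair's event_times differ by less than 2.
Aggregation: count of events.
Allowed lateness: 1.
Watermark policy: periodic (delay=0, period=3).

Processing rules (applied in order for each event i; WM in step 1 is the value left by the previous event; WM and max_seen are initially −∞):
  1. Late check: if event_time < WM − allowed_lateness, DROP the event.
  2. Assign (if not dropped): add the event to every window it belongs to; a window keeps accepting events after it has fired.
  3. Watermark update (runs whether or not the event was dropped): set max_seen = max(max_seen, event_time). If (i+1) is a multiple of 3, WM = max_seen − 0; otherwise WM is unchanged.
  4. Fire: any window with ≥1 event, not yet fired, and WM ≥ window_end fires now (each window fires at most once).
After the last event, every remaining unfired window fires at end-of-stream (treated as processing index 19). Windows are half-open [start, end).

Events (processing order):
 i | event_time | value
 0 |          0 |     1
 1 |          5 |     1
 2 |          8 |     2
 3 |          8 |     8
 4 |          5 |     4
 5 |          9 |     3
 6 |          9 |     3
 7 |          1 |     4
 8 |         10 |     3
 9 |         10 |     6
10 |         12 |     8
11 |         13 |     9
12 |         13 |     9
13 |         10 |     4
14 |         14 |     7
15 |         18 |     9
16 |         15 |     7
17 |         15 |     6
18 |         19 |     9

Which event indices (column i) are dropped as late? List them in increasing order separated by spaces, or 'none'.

i=0 t=0 v=1: → [0,2); WM=−∞
i=1 t=5 v=1: → [5,7); WM=−∞
i=2 t=8 v=2: → [8,10); WM=8
i=3 t=8 v=8: → [8,10); WM=8
i=4 t=5 v=4: DROP (t<8-1); WM=8
i=5 t=9 v=3: → [8,11); WM=9
i=6 t=9 v=3: → [8,11); WM=9
i=7 t=1 v=4: DROP (t<9-1); WM=9
i=8 t=10 v=3: → [8,12); WM=10
i=9 t=10 v=6: → [8,12); WM=10
i=10 t=12 v=8: → [12,14); WM=10
i=11 t=13 v=9: → [12,15); WM=13
i=12 t=13 v=9: → [12,15); WM=13
i=13 t=10 v=4: DROP (t<13-1); WM=13
i=14 t=14 v=7: → [12,16); WM=14
i=15 t=18 v=9: → [18,20); WM=14
i=16 t=15 v=7: → [12,17); WM=14
i=17 t=15 v=6: → [12,17); WM=18
i=18 t=19 v=9: → [18,21); WM=18

4 7 13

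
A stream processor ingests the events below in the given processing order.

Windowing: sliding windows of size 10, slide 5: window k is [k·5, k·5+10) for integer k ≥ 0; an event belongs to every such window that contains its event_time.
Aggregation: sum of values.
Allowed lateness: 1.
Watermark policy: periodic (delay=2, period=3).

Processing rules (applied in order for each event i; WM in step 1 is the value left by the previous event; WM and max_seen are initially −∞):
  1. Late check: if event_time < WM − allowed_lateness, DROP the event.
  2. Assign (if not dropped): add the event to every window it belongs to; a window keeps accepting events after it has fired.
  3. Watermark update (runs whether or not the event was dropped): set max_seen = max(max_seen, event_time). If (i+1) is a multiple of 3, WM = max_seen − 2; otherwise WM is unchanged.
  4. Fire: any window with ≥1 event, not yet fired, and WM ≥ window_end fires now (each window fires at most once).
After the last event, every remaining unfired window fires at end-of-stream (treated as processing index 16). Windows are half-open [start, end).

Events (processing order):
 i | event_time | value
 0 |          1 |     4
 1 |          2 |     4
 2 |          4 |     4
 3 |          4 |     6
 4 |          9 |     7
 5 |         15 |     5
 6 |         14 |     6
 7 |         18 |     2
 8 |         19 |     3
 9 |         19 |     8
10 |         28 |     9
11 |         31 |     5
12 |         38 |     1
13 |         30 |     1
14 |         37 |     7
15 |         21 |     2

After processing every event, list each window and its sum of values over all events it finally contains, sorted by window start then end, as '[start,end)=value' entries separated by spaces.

[0,10)=25 [5,15)=13 [10,20)=24 [15,25)=18 [20,30)=9 [25,35)=15 [30,40)=14 [35,45)=8

i=0 t=1 v=4: → [0,10); WM=−∞
i=1 t=2 v=4: → [0,10); WM=−∞
i=2 t=4 v=4: → [0,10); WM=2
i=3 t=4 v=6: → [0,10); WM=2
i=4 t=9 v=7: → [5,15),[0,10); WM=2
i=5 t=15 v=5: → [15,25),[10,20); WM=13; [0,10) fires=25
i=6 t=14 v=6: → [10,20),[5,15); WM=13
i=7 t=18 v=2: → [15,25),[10,20); WM=13
i=8 t=19 v=3: → [15,25),[10,20); WM=17; [5,15) fires=13
i=9 t=19 v=8: → [15,25),[10,20); WM=17
i=10 t=28 v=9: → [25,35),[20,30); WM=17
i=11 t=31 v=5: → [30,40),[25,35); WM=29; [10,20) fires=24 [15,25) fires=18
i=12 t=38 v=1: → [35,45),[30,40); WM=29
i=13 t=30 v=1: → [30,40),[25,35); WM=29
i=14 t=37 v=7: → [35,45),[30,40); WM=36; [20,30) fires=9 [25,35) fires=15
i=15 t=21 v=2: DROP (t<36-1); WM=36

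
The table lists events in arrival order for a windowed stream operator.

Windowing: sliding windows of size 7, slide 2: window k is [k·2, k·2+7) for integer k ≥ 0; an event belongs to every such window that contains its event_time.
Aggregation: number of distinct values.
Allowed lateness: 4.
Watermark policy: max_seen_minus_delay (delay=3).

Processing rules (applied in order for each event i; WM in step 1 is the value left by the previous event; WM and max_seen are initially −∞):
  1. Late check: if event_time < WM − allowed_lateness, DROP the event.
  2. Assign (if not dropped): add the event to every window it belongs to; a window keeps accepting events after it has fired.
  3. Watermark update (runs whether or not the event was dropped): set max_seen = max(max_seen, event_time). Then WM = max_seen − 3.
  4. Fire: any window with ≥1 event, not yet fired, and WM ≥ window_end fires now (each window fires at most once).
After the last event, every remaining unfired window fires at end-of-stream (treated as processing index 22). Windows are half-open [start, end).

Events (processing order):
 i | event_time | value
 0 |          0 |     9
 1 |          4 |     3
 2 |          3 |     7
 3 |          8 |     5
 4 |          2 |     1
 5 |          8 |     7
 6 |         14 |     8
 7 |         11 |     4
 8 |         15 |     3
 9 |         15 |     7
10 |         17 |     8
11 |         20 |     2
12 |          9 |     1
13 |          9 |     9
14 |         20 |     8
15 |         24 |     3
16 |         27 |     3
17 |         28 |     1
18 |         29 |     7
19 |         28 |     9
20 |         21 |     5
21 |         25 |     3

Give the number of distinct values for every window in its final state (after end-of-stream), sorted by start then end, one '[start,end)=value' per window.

[0,7)=4 [2,9)=4 [4,11)=3 [6,13)=3 [8,15)=4 [10,17)=4 [12,19)=3 [14,21)=4 [16,23)=2 [18,25)=3 [20,27)=3 [22,29)=3 [24,31)=4 [26,33)=4 [28,35)=3

i=0 t=0 v=9: → [0,7); WM=-3
i=1 t=4 v=3: → [4,11),[2,9),[0,7); WM=1
i=2 t=3 v=7: → [2,9),[0,7); WM=1
i=3 t=8 v=5: → [8,15),[6,13),[4,11),[2,9); WM=5
i=4 t=2 v=1: → [2,9),[0,7); WM=5
i=5 t=8 v=7: → [8,15),[6,13),[4,11),[2,9); WM=5
i=6 t=14 v=8: → [14,21),[12,19),[10,17),[8,15); WM=11; [0,7) fires=4 [2,9) fires=4 [4,11) fires=3
i=7 t=11 v=4: → [10,17),[8,15),[6,13); WM=11
i=8 t=15 v=3: → [14,21),[12,19),[10,17); WM=12
i=9 t=15 v=7: → [14,21),[12,19),[10,17); WM=12
i=10 t=17 v=8: → [16,23),[14,21),[12,19); WM=14; [6,13) fires=3
i=11 t=20 v=2: → [20,27),[18,25),[16,23),[14,21); WM=17; [8,15) fires=4 [10,17) fires=4
i=12 t=9 v=1: DROP (t<17-4); WM=17
i=13 t=9 v=9: DROP (t<17-4); WM=17
i=14 t=20 v=8: → [20,27),[18,25),[16,23),[14,21); WM=17
i=15 t=24 v=3: → [24,31),[22,29),[20,27),[18,25); WM=21; [12,19) fires=3 [14,21) fires=4
i=16 t=27 v=3: → [26,33),[24,31),[22,29); WM=24; [16,23) fires=2
i=17 t=28 v=1: → [28,35),[26,33),[24,31),[22,29); WM=25; [18,25) fires=3
i=18 t=29 v=7: → [28,35),[26,33),[24,31); WM=26
i=19 t=28 v=9: → [28,35),[26,33),[24,31),[22,29); WM=26
i=20 t=21 v=5: DROP (t<26-4); WM=26
i=21 t=25 v=3: → [24,31),[22,29),[20,27); WM=26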